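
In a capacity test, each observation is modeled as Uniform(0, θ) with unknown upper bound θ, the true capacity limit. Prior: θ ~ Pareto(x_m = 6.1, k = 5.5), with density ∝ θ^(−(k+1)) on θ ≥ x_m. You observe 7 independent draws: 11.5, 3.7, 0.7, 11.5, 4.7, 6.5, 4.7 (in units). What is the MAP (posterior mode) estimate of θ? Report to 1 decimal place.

A Pareto(scale x_m, shape k) prior on the upper bound θ of Uniform(0, θ) is conjugate: posterior is Pareto(max(x_m, max xᵢ), k + n).
Sample maximum = 11.5; prior scale x_m = 6.1 → posterior scale = max = 11.5.
Posterior shape = 5.5 + 7 = 12.5.
The Pareto density is decreasing on [x_m, ∞), so the mode is x_m = 11.5.

11.5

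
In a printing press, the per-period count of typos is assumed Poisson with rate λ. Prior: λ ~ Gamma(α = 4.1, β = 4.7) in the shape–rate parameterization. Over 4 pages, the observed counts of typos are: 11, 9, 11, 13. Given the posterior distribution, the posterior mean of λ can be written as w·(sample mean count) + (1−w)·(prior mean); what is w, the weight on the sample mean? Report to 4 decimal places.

0.4598

With a Gamma(shape α, rate β) prior, the Poisson likelihood is conjugate: the posterior is Gamma(α + ΣXᵢ, β + n).
Posterior mean = (α₀+S)/(β₀+n) = [n/(β₀+n)]·(S/n) + [β₀/(β₀+n)]·(α₀/β₀), so only n and β₀ enter the weight.
Weight on data w = n/(β₀+n) = 4/(4.7+4) = 4/8.7 = 0.4598.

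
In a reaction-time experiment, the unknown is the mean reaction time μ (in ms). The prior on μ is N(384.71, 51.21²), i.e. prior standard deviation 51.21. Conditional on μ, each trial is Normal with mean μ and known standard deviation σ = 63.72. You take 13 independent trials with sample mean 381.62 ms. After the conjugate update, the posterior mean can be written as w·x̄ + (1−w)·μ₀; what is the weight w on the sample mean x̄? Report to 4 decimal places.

0.8936

For Normal data with known variance σ², a Normal(μ₀, σ₀²) prior on μ is conjugate. Posterior precision = 1/σ₀² + n/σ²; posterior mean is the precision-weighted average of μ₀ and x̄.
σ₀² = 51.21² = 2622.4641, σ² = 63.72² = 4060.2384. Prior precision 1/σ₀² = 1/2622.4641; data precision n/σ² = 13/4060.2384.
w = (n/σ²)/(1/σ₀² + n/σ²) = n·σ₀²/(σ² + n·σ₀²) = 13·2622.4641/(4060.2384 + 13·2622.4641) = 34092.0333/38152.2717 = 0.8936.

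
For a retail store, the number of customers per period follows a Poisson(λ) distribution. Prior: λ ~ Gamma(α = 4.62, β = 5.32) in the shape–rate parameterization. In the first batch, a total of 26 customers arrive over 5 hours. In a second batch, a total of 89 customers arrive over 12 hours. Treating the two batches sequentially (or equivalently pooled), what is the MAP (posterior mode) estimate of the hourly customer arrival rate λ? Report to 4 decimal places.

5.3145

With a Gamma(shape α, rate β) prior, the Poisson likelihood is conjugate: the posterior is Gamma(α + ΣXᵢ, β + n).
After batch 1: Gamma(α+S, β+n) = Gamma(4.62+26, 5.32+5) = Gamma(30.62, 10.32).
After batch 2: Gamma(α+S, β+n) = Gamma(30.62+89, 10.32+12) = Gamma(119.62, 22.32).
Mode of Gamma(α,β) for α≥1 is (α−1)/β = 118.62/22.32 = 5.3145.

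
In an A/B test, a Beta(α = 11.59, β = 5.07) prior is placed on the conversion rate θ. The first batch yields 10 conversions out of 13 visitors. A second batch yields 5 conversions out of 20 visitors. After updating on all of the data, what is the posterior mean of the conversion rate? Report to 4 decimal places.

The Beta prior is conjugate to a Binomial/Bernoulli likelihood; the update adds successes to α and failures to β.
After batch 1: Beta(11.59+10, 5.07+3) = Beta(21.59, 8.07).
After batch 2: Beta(21.59+5, 8.07+15) = Beta(26.59, 23.07).
Posterior mean = α/(α+β) = 26.59/49.66 = 0.5354.

0.5354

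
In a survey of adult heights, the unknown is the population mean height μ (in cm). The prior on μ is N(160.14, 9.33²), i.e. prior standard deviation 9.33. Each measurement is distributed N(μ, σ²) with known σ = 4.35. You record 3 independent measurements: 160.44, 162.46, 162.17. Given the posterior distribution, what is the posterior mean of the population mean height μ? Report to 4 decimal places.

For Normal data with known variance σ², a Normal(μ₀, σ₀²) prior on μ is conjugate. Posterior precision = 1/σ₀² + n/σ²; posterior mean is the precision-weighted average of μ₀ and x̄.
Σxᵢ = 160.44 + 162.46 + 162.17 = 485.07, so n·x̄ = 485.07.
σ₀² = 9.33² = 87.0489, σ² = 4.35² = 18.9225; σ² + n·σ₀² = 18.9225 + 3·87.0489 = 280.0692.
Posterior mean = (μ₀/σ₀² + n·x̄/σ²)/(1/σ₀² + n/σ²) = (σ²·μ₀ + σ₀²·n·x̄)/(σ² + n·σ₀²) = (18.9225·160.14 + 87.0489·485.07)/280.0692 = 45255.059073/280.0692 = 161.5853.

161.5853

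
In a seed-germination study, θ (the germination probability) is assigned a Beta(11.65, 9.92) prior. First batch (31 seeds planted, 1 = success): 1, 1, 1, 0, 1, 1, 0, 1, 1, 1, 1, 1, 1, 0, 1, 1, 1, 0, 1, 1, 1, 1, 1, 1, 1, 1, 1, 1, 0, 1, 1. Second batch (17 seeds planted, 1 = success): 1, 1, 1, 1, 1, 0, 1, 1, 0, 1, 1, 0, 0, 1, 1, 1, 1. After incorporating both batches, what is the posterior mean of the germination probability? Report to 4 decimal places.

The Beta prior is conjugate to a Binomial/Bernoulli likelihood; the update adds successes to α and failures to β.
After batch 1: Beta(11.65+26, 9.92+5) = Beta(37.65, 14.92).
After batch 2: Beta(37.65+13, 14.92+4) = Beta(50.65, 18.92).
Posterior mean = α/(α+β) = 50.65/69.57 = 0.7280.

0.7280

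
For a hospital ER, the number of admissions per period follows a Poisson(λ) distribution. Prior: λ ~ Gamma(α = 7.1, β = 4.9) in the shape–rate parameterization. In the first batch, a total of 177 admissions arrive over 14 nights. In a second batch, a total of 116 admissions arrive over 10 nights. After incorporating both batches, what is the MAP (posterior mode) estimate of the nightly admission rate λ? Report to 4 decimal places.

With a Gamma(shape α, rate β) prior, the Poisson likelihood is conjugate: the posterior is Gamma(α + ΣXᵢ, β + n).
After batch 1: Gamma(α+S, β+n) = Gamma(7.1+177, 4.9+14) = Gamma(184.1, 18.9).
After batch 2: Gamma(α+S, β+n) = Gamma(184.1+116, 18.9+10) = Gamma(300.1, 28.9).
Mode of Gamma(α,β) for α≥1 is (α−1)/β = 299.1/28.9 = 10.3495.

10.3495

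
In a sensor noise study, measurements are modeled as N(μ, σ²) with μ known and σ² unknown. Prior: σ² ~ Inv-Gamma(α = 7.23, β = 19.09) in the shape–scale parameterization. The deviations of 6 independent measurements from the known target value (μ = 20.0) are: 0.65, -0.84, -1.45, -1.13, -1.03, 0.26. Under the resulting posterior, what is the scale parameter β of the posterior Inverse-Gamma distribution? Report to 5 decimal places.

21.90800

With known mean μ and an Inverse-Gamma(α, β) prior on σ², the Normal likelihood is conjugate: posterior is Inv-Gamma(α + n/2, β + Σ(xᵢ−μ)²/2).
Σ(xᵢ−μ)² = (0.65)² + (-0.84)² + (-1.45)² + (-1.13)² + (-1.03)² + (0.26)² = 5.6360.
Posterior: Inv-Gamma(7.23 + 6/2, 19.09 + 5.6360/2) = Inv-Gamma(10.23, 21.90800).
Posterior β = 21.90800.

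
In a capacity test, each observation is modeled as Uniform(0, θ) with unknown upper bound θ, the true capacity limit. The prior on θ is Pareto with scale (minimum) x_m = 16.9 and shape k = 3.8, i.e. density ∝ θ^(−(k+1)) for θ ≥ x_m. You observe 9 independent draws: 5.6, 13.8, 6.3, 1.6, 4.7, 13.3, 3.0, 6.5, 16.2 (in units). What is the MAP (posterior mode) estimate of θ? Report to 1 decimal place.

A Pareto(scale x_m, shape k) prior on the upper bound θ of Uniform(0, θ) is conjugate: posterior is Pareto(max(x_m, max xᵢ), k + n).
Sample maximum = 16.2; prior scale x_m = 16.9 → posterior scale = max = 16.9.
Posterior shape = 3.8 + 9 = 12.8.
The Pareto density is decreasing on [x_m, ∞), so the mode is x_m = 16.9.

16.9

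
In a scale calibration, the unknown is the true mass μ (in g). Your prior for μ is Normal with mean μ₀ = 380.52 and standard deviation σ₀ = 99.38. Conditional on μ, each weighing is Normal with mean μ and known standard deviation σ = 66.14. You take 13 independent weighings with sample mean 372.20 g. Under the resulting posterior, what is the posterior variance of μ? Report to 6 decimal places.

For Normal data with known variance σ², a Normal(μ₀, σ₀²) prior on μ is conjugate. Posterior precision = 1/σ₀² + n/σ²; posterior mean is the precision-weighted average of μ₀ and x̄.
σ₀² = 99.38² = 9876.3844, σ² = 66.14² = 4374.4996; σ² + n·σ₀² = 4374.4996 + 13·9876.3844 = 132767.4968.
Posterior precision = 1/σ₀² + n/σ² = 1/9876.3844 + 13/4374.4996 = (σ² + n·σ₀²)/(σ₀²σ²) = 132767.4968/(9876.3844·4374.4996); posterior variance σₙ² = σ₀²σ²/(σ² + n·σ₀²) = 9876.3844·4374.4996/132767.4968 = 325.412775.

325.412775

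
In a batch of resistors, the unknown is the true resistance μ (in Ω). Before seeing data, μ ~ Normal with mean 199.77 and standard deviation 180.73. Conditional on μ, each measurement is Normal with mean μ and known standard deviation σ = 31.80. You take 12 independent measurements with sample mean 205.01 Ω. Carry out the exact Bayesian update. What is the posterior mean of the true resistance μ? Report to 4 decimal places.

204.9965

For Normal data with known variance σ², a Normal(μ₀, σ₀²) prior on μ is conjugate. Posterior precision = 1/σ₀² + n/σ²; posterior mean is the precision-weighted average of μ₀ and x̄.
n·x̄ = 12·205.01 = 2460.12.
σ₀² = 180.73² = 32663.3329, σ² = 31.80² = 1011.24; σ² + n·σ₀² = 1011.24 + 12·32663.3329 = 392971.2348.
Posterior mean = (μ₀/σ₀² + n·x̄/σ²)/(1/σ₀² + n/σ²) = (σ²·μ₀ + σ₀²·n·x̄)/(σ² + n·σ₀²) = (1011.24·199.77 + 32663.3329·2460.12)/392971.2348 = 80557733.948748/392971.2348 = 204.9965.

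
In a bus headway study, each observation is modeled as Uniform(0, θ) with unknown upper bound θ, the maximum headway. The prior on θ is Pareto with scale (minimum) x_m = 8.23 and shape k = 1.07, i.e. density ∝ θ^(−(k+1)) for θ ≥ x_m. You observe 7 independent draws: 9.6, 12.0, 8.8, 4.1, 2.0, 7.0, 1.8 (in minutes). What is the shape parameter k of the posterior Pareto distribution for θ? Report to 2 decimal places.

8.07

A Pareto(scale x_m, shape k) prior on the upper bound θ of Uniform(0, θ) is conjugate: posterior is Pareto(max(x_m, max xᵢ), k + n).
Sample maximum = 12.0; prior scale x_m = 8.23 → posterior scale = max = 12.00.
Posterior shape = 1.07 + 7 = 8.07.
Posterior shape k = 8.07.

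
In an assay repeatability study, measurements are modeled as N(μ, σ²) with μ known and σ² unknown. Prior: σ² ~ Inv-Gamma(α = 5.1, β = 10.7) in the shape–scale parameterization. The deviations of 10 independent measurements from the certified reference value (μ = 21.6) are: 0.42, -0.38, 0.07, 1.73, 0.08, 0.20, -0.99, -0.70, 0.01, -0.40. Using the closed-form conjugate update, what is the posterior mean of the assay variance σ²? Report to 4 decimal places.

With known mean μ and an Inverse-Gamma(α, β) prior on σ², the Normal likelihood is conjugate: posterior is Inv-Gamma(α + n/2, β + Σ(xᵢ−μ)²/2).
Σ(xᵢ−μ)² = (0.42)² + (-0.38)² + (0.07)² + (1.73)² + (0.08)² + (0.20)² + (-0.99)² + (-0.70)² + (0.01)² + (-0.40)² = 4.9952.
Posterior: Inv-Gamma(5.1 + 10/2, 10.7 + 4.9952/2) = Inv-Gamma(10.10, 13.19760).
E[σ²|data] = β/(α−1) = 13.19760/9.10 = 1.4503.

1.4503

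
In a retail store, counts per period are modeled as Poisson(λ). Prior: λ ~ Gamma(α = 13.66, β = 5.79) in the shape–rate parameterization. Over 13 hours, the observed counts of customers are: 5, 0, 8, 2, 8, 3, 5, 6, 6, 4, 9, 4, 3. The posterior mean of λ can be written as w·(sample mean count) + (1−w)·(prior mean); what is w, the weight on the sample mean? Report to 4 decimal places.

0.6919

With a Gamma(shape α, rate β) prior, the Poisson likelihood is conjugate: the posterior is Gamma(α + ΣXᵢ, β + n).
Posterior mean = (α₀+S)/(β₀+n) = [n/(β₀+n)]·(S/n) + [β₀/(β₀+n)]·(α₀/β₀), so only n and β₀ enter the weight.
Weight on data w = n/(β₀+n) = 13/(5.79+13) = 13/18.79 = 0.6919.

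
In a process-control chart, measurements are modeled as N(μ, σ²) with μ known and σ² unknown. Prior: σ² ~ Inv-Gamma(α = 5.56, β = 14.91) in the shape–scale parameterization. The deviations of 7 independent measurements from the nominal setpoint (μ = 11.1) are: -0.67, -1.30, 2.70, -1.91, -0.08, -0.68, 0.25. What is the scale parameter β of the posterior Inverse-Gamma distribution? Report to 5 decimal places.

21.71415

With known mean μ and an Inverse-Gamma(α, β) prior on σ², the Normal likelihood is conjugate: posterior is Inv-Gamma(α + n/2, β + Σ(xᵢ−μ)²/2).
Σ(xᵢ−μ)² = (-0.67)² + (-1.30)² + (2.70)² + (-1.91)² + (-0.08)² + (-0.68)² + (0.25)² = 13.6083.
Posterior: Inv-Gamma(5.56 + 7/2, 14.91 + 13.6083/2) = Inv-Gamma(9.06, 21.71415).
Posterior β = 21.71415.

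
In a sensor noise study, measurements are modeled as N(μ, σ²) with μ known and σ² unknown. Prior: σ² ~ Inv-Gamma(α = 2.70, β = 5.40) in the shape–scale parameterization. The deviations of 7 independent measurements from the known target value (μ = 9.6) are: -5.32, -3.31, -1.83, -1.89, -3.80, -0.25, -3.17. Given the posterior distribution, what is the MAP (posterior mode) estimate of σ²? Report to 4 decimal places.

5.6619

With known mean μ and an Inverse-Gamma(α, β) prior on σ², the Normal likelihood is conjugate: posterior is Inv-Gamma(α + n/2, β + Σ(xᵢ−μ)²/2).
Σ(xᵢ−μ)² = (-5.32)² + (-3.31)² + (-1.83)² + (-1.89)² + (-3.80)² + (-0.25)² + (-3.17)² = 70.7309.
Posterior: Inv-Gamma(2.70 + 7/2, 5.40 + 70.7309/2) = Inv-Gamma(6.20, 40.76545).
Mode = β/(α+1) = 40.76545/7.20 = 5.6619.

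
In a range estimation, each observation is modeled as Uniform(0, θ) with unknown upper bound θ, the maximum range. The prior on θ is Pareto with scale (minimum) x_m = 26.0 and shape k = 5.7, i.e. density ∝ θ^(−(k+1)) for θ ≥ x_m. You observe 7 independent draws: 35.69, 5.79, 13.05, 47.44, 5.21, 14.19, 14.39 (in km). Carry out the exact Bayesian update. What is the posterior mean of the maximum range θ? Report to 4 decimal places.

51.4947

A Pareto(scale x_m, shape k) prior on the upper bound θ of Uniform(0, θ) is conjugate: posterior is Pareto(max(x_m, max xᵢ), k + n).
Sample maximum = 47.44; prior scale x_m = 26.0 → posterior scale = max = 47.44.
Posterior shape = 5.7 + 7 = 12.7.
E[θ|data] = k·x_m/(k−1) = 12.7·47.44/11.7 = 51.4947.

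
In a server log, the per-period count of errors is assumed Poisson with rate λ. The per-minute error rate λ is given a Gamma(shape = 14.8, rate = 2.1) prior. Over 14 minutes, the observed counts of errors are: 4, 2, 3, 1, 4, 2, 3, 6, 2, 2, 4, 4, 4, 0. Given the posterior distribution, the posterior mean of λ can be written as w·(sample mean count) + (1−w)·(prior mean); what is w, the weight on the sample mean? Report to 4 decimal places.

0.8696

With a Gamma(shape α, rate β) prior, the Poisson likelihood is conjugate: the posterior is Gamma(α + ΣXᵢ, β + n).
Posterior mean = (α₀+S)/(β₀+n) = [n/(β₀+n)]·(S/n) + [β₀/(β₀+n)]·(α₀/β₀), so only n and β₀ enter the weight.
Weight on data w = n/(β₀+n) = 14/(2.1+14) = 14/16.1 = 0.8696.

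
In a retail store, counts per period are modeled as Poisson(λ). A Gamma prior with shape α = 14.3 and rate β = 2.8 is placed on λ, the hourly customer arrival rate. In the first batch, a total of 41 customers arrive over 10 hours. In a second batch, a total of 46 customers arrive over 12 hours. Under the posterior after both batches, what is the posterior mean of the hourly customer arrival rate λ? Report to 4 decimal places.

4.0847

With a Gamma(shape α, rate β) prior, the Poisson likelihood is conjugate: the posterior is Gamma(α + ΣXᵢ, β + n).
After batch 1: Gamma(α+S, β+n) = Gamma(14.3+41, 2.8+10) = Gamma(55.3, 12.8).
After batch 2: Gamma(α+S, β+n) = Gamma(55.3+46, 12.8+12) = Gamma(101.3, 24.8).
Posterior mean = α/β = 101.3/24.8 = 4.0847.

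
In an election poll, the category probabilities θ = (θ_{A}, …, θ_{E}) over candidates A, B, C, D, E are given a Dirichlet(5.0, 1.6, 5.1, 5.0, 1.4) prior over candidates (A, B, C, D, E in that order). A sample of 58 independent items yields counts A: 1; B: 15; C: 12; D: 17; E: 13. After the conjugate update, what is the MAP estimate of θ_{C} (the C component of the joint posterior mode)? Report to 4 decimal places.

The Dirichlet prior is conjugate to the Multinomial likelihood: each posterior αⱼ = prior αⱼ + observed count nⱼ.
Posterior concentration: (6.0, 16.6, 17.1, 22.0, 14.4), total = 76.1.
Joint mode component: (α_{C}−1)/(Σα−K) = 16.1/71.1 = 0.2264.

0.2264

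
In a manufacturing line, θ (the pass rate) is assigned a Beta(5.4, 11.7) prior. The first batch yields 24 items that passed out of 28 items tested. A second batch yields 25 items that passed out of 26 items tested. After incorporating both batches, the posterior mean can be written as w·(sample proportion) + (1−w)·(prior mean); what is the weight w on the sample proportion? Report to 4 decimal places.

The Beta prior is conjugate to a Binomial/Bernoulli likelihood; the update adds successes to α and failures to β.
Total number of items tested: n = 28 + 26 = 54.
Posterior mean = (α₀+k)/(α₀+β₀+n) = [n/(α₀+β₀+n)]·(k/n) + [(α₀+β₀)/(α₀+β₀+n)]·α₀/(α₀+β₀), so only n and the prior enter the weight.
The weight on the data is w = n/(α₀+β₀+n) = 54/(5.4+11.7+54) = 54/71.1 = 0.7595.

0.7595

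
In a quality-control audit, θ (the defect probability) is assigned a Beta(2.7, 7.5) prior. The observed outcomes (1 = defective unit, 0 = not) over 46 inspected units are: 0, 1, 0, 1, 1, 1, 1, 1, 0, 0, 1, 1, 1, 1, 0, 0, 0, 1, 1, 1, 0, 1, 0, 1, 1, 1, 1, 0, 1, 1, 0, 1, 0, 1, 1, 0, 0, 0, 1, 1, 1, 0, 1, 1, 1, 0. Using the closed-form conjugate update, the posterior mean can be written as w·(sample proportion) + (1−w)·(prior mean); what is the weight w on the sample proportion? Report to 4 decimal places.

The Beta prior is conjugate to a Binomial/Bernoulli likelihood; the update adds successes to α and failures to β.
Posterior mean = (α₀+k)/(α₀+β₀+n) = [n/(α₀+β₀+n)]·(k/n) + [(α₀+β₀)/(α₀+β₀+n)]·α₀/(α₀+β₀), so only n and the prior enter the weight.
The weight on the data is w = n/(α₀+β₀+n) = 46/(2.7+7.5+46) = 46/56.2 = 0.8185.

0.8185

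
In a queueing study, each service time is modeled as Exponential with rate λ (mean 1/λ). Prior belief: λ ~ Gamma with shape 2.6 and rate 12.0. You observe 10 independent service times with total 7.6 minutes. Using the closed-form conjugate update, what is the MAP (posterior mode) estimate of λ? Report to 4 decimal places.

With a Gamma(shape α, rate β) prior on the exponential rate λ, the posterior after n observations with total T = Σxᵢ is Gamma(α+n, β+T).
Posterior: Gamma(2.6+10, 12.0+7.6) = Gamma(12.6, 19.6).
Mode = (α−1)/β = 0.5918.

0.5918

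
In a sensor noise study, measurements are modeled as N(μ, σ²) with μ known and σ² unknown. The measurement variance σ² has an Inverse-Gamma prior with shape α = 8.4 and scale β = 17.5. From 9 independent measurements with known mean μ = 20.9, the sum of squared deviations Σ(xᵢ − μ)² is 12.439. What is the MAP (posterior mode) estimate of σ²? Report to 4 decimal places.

With known mean μ and an Inverse-Gamma(α, β) prior on σ², the Normal likelihood is conjugate: posterior is Inv-Gamma(α + n/2, β + Σ(xᵢ−μ)²/2).
Posterior: Inv-Gamma(8.4 + 9/2, 17.5 + 12.439/2) = Inv-Gamma(12.90, 23.7195).
Mode = β/(α+1) = 23.7195/13.90 = 1.7064.

1.7064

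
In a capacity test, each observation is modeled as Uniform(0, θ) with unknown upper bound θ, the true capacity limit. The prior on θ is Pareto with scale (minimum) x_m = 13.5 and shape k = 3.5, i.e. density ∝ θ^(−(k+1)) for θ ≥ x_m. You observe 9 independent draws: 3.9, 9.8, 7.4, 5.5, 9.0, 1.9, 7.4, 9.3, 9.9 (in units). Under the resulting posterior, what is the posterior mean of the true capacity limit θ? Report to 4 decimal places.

A Pareto(scale x_m, shape k) prior on the upper bound θ of Uniform(0, θ) is conjugate: posterior is Pareto(max(x_m, max xᵢ), k + n).
Sample maximum = 9.9; prior scale x_m = 13.5 → posterior scale = max = 13.5.
Posterior shape = 3.5 + 9 = 12.5.
E[θ|data] = k·x_m/(k−1) = 12.5·13.5/11.5 = 14.6739.

14.6739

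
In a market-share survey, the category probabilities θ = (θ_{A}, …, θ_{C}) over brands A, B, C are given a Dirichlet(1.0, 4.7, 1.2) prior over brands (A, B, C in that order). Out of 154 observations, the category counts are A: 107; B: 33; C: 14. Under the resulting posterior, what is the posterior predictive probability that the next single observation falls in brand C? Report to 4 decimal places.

0.0945

The Dirichlet prior is conjugate to the Multinomial likelihood: each posterior αⱼ = prior αⱼ + observed count nⱼ.
Posterior concentration: (108.0, 37.7, 15.2), total = 160.9.
P(next = C | data) = α_{C}/Σα = 0.0945.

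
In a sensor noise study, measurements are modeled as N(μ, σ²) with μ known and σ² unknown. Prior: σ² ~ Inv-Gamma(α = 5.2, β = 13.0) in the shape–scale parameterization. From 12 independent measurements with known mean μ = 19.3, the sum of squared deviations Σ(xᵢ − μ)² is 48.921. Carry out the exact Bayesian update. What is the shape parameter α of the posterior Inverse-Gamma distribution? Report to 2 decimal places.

With known mean μ and an Inverse-Gamma(α, β) prior on σ², the Normal likelihood is conjugate: posterior is Inv-Gamma(α + n/2, β + Σ(xᵢ−μ)²/2).
Posterior: Inv-Gamma(5.2 + 12/2, 13.0 + 48.921/2) = Inv-Gamma(11.20, 37.4605).
Posterior α = 11.20.

11.20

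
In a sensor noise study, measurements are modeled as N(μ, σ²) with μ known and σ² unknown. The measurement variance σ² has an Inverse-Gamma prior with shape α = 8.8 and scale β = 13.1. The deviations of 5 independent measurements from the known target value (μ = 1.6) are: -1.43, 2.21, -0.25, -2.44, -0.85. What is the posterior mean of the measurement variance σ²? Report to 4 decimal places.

With known mean μ and an Inverse-Gamma(α, β) prior on σ², the Normal likelihood is conjugate: posterior is Inv-Gamma(α + n/2, β + Σ(xᵢ−μ)²/2).
Σ(xᵢ−μ)² = (-1.43)² + (2.21)² + (-0.25)² + (-2.44)² + (-0.85)² = 13.6676.
Posterior: Inv-Gamma(8.8 + 5/2, 13.1 + 13.6676/2) = Inv-Gamma(11.30, 19.93380).
E[σ²|data] = β/(α−1) = 19.93380/10.30 = 1.9353.

1.9353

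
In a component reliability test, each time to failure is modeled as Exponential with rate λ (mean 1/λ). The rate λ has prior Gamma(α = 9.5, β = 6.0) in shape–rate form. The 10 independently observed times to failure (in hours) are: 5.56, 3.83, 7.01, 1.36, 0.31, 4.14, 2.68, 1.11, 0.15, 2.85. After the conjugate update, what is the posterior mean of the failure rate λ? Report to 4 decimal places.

0.5571

With a Gamma(shape α, rate β) prior on the exponential rate λ, the posterior after n observations with total T = Σxᵢ is Gamma(α+n, β+T).
Sum of observations T = 29.00 hours; n = 10.
Posterior: Gamma(9.5+10, 6.0+29.00) = Gamma(19.5, 35.00).
Posterior mean of λ = α/β = 19.5/35.00 = 0.5571.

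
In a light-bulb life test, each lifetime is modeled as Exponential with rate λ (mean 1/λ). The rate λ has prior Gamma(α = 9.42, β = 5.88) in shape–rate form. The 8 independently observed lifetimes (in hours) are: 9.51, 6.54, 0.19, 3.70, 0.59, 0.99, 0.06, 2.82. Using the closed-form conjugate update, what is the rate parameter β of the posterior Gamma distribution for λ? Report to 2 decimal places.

With a Gamma(shape α, rate β) prior on the exponential rate λ, the posterior after n observations with total T = Σxᵢ is Gamma(α+n, β+T).
Sum of observations T = 24.40 hours; n = 8.
Posterior: Gamma(9.42+8, 5.88+24.40) = Gamma(17.42, 30.28).
Posterior β = 30.28.

30.28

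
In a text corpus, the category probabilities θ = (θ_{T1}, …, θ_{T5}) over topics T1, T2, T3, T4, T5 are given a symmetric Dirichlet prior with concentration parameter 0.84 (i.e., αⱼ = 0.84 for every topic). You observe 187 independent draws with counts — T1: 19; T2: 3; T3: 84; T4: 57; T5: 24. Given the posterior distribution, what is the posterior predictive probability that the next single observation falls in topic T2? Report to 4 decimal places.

0.0201

The Dirichlet prior is conjugate to the Multinomial likelihood: each posterior αⱼ = prior αⱼ + observed count nⱼ.
Posterior concentration: (19.84, 3.84, 84.84, 57.84, 24.84), total = 191.20.
P(next = T2 | data) = α_{T2}/Σα = 0.0201.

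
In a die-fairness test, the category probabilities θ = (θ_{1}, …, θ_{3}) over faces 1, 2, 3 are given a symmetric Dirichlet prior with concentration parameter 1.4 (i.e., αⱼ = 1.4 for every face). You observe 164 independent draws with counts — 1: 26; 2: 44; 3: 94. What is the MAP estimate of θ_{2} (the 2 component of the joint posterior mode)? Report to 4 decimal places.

0.2688

The Dirichlet prior is conjugate to the Multinomial likelihood: each posterior αⱼ = prior αⱼ + observed count nⱼ.
Posterior concentration: (27.4, 45.4, 95.4), total = 168.2.
Joint mode component: (α_{2}−1)/(Σα−K) = 44.4/165.2 = 0.2688.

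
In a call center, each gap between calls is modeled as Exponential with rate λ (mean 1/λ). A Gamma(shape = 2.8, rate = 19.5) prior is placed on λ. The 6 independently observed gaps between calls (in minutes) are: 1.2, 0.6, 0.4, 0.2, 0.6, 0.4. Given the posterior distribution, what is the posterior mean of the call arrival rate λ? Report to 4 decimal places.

With a Gamma(shape α, rate β) prior on the exponential rate λ, the posterior after n observations with total T = Σxᵢ is Gamma(α+n, β+T).
Sum of observations T = 3.4 minutes; n = 6.
Posterior: Gamma(2.8+6, 19.5+3.4) = Gamma(8.8, 22.9).
Posterior mean of λ = α/β = 8.8/22.9 = 0.3843.

0.3843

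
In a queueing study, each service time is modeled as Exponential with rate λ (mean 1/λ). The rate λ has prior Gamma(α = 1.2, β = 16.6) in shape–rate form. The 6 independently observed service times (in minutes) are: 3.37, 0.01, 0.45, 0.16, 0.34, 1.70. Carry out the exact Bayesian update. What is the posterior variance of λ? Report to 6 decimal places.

With a Gamma(shape α, rate β) prior on the exponential rate λ, the posterior after n observations with total T = Σxᵢ is Gamma(α+n, β+T).
Sum of observations T = 6.03 minutes; n = 6.
Posterior: Gamma(1.2+6, 16.6+6.03) = Gamma(7.2, 22.63).
Var = α/β² = 0.014059.

0.014059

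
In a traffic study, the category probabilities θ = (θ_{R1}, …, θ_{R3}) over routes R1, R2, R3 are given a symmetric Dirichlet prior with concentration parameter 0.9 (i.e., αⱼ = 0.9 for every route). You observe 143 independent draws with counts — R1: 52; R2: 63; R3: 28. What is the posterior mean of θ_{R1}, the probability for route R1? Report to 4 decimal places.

The Dirichlet prior is conjugate to the Multinomial likelihood: each posterior αⱼ = prior αⱼ + observed count nⱼ.
Posterior concentration: (52.9, 63.9, 28.9), total = 145.7.
E[θ_{R1}|data] = α_{R1}/Σα = 52.9/145.7 = 0.3631.

0.3631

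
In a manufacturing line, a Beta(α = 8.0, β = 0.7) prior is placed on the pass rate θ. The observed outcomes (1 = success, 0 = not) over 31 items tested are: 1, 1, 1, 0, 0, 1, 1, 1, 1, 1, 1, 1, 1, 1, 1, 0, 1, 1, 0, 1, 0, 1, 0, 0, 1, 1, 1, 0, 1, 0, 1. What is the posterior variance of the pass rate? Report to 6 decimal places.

The Beta prior is conjugate to a Binomial/Bernoulli likelihood; the update adds successes to α and failures to β.
Posterior: Beta(α+k, β+n−k) = Beta(8.0+22, 0.7+9) = Beta(30.0, 9.7).
Var = αβ/((α+β)²(α+β+1)) = 30.0·9.7/(39.7²·40.7) = 0.004536.

0.004536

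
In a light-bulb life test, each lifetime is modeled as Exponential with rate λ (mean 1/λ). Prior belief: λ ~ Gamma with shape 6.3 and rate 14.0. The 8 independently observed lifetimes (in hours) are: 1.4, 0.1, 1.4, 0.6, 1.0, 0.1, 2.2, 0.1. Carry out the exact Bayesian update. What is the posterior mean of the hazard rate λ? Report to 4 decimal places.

0.6842

With a Gamma(shape α, rate β) prior on the exponential rate λ, the posterior after n observations with total T = Σxᵢ is Gamma(α+n, β+T).
Sum of observations T = 6.9 hours; n = 8.
Posterior: Gamma(6.3+8, 14.0+6.9) = Gamma(14.3, 20.9).
Posterior mean of λ = α/β = 14.3/20.9 = 0.6842.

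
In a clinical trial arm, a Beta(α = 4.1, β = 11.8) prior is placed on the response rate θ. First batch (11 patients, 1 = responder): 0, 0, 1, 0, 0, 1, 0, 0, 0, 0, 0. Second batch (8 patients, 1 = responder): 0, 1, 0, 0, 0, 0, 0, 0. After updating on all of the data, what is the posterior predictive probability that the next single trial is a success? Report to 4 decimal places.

The Beta prior is conjugate to a Binomial/Bernoulli likelihood; the update adds successes to α and failures to β.
After batch 1: Beta(4.1+2, 11.8+9) = Beta(6.1, 20.8).
After batch 2: Beta(6.1+1, 20.8+7) = Beta(7.1, 27.8).
For a single future Bernoulli trial, P(success | data) = α/(α+β) = 0.2034.

0.2034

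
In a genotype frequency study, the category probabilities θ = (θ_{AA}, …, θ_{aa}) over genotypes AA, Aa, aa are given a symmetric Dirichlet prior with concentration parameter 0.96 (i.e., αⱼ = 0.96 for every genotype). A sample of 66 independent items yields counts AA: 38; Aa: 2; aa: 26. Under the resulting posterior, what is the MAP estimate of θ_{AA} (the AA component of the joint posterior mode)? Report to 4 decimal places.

The Dirichlet prior is conjugate to the Multinomial likelihood: each posterior αⱼ = prior αⱼ + observed count nⱼ.
Posterior concentration: (38.96, 2.96, 26.96), total = 68.88.
Joint mode component: (α_{AA}−1)/(Σα−K) = 37.96/65.88 = 0.5762.

0.5762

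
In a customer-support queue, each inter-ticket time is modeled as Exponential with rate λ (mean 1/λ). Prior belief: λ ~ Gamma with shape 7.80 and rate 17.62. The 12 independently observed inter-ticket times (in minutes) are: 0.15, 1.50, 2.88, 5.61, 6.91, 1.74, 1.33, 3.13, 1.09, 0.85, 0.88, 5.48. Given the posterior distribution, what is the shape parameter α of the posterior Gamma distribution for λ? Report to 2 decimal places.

19.80

With a Gamma(shape α, rate β) prior on the exponential rate λ, the posterior after n observations with total T = Σxᵢ is Gamma(α+n, β+T).
Sum of observations T = 31.55 minutes; n = 12.
Posterior: Gamma(7.80+12, 17.62+31.55) = Gamma(19.80, 49.17).
Posterior α = 19.80.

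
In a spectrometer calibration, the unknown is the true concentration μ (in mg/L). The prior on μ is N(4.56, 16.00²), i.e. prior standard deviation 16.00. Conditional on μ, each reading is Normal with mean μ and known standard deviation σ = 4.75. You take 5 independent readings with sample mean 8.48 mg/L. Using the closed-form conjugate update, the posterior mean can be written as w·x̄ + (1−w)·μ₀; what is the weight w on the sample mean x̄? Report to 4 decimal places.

For Normal data with known variance σ², a Normal(μ₀, σ₀²) prior on μ is conjugate. Posterior precision = 1/σ₀² + n/σ²; posterior mean is the precision-weighted average of μ₀ and x̄.
σ₀² = 16.00² = 256, σ² = 4.75² = 22.5625. Prior precision 1/σ₀² = 1/256; data precision n/σ² = 5/22.5625.
w = (n/σ²)/(1/σ₀² + n/σ²) = n·σ₀²/(σ² + n·σ₀²) = 5·256/(22.5625 + 5·256) = 1280/1302.5625 = 0.9827.

0.9827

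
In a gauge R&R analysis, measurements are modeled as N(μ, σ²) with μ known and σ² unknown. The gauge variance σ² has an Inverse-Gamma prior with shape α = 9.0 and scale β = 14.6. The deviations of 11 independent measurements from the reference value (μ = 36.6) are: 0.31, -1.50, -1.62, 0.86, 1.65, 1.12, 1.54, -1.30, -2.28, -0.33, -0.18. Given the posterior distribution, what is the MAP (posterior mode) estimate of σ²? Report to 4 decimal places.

1.5577

With known mean μ and an Inverse-Gamma(α, β) prior on σ², the Normal likelihood is conjugate: posterior is Inv-Gamma(α + n/2, β + Σ(xᵢ−μ)²/2).
Σ(xᵢ−μ)² = (0.31)² + (-1.50)² + (-1.62)² + (0.86)² + (1.65)² + (1.12)² + (1.54)² + (-1.30)² + (-2.28)² + (-0.33)² + (-0.18)² = 19.0883.
Posterior: Inv-Gamma(9.0 + 11/2, 14.6 + 19.0883/2) = Inv-Gamma(14.50, 24.14415).
Mode = β/(α+1) = 24.14415/15.50 = 1.5577.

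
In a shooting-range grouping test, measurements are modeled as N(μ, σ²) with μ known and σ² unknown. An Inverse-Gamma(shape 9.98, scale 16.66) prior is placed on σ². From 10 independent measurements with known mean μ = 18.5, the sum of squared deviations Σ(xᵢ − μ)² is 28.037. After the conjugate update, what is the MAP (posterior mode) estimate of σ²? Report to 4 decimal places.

1.9198

With known mean μ and an Inverse-Gamma(α, β) prior on σ², the Normal likelihood is conjugate: posterior is Inv-Gamma(α + n/2, β + Σ(xᵢ−μ)²/2).
Posterior: Inv-Gamma(9.98 + 10/2, 16.66 + 28.037/2) = Inv-Gamma(14.98, 30.6785).
Mode = β/(α+1) = 30.6785/15.98 = 1.9198.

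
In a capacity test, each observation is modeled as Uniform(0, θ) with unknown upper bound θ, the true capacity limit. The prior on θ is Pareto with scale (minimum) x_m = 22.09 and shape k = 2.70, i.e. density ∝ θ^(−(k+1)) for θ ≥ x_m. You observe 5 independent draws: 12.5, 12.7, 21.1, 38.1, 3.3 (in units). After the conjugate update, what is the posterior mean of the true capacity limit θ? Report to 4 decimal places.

43.7866

A Pareto(scale x_m, shape k) prior on the upper bound θ of Uniform(0, θ) is conjugate: posterior is Pareto(max(x_m, max xᵢ), k + n).
Sample maximum = 38.1; prior scale x_m = 22.09 → posterior scale = max = 38.10.
Posterior shape = 2.70 + 5 = 7.70.
E[θ|data] = k·x_m/(k−1) = 7.70·38.10/6.70 = 43.7866.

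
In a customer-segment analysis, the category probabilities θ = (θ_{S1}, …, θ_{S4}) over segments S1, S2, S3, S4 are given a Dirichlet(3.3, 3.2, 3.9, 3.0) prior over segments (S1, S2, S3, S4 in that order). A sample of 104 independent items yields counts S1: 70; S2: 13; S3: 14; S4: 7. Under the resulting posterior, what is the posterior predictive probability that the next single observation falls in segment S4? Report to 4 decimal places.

0.0852

The Dirichlet prior is conjugate to the Multinomial likelihood: each posterior αⱼ = prior αⱼ + observed count nⱼ.
Posterior concentration: (73.3, 16.2, 17.9, 10.0), total = 117.4.
P(next = S4 | data) = α_{S4}/Σα = 0.0852.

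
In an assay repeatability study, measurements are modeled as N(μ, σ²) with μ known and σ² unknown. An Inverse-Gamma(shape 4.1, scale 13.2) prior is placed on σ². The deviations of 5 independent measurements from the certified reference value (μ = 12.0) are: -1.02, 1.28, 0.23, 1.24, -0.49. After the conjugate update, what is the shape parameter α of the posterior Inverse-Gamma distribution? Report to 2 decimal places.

With known mean μ and an Inverse-Gamma(α, β) prior on σ², the Normal likelihood is conjugate: posterior is Inv-Gamma(α + n/2, β + Σ(xᵢ−μ)²/2).
Σ(xᵢ−μ)² = (-1.02)² + (1.28)² + (0.23)² + (1.24)² + (-0.49)² = 4.5094.
Posterior: Inv-Gamma(4.1 + 5/2, 13.2 + 4.5094/2) = Inv-Gamma(6.60, 15.45470).
Posterior α = 6.60.

6.60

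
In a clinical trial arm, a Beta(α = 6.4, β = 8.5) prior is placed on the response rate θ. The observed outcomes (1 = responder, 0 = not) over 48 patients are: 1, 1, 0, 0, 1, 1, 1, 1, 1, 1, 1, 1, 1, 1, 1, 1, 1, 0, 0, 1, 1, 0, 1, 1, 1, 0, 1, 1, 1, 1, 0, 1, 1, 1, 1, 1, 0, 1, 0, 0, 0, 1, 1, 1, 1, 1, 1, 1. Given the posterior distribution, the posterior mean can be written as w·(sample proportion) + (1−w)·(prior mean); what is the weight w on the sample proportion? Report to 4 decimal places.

The Beta prior is conjugate to a Binomial/Bernoulli likelihood; the update adds successes to α and failures to β.
Posterior mean = (α₀+k)/(α₀+β₀+n) = [n/(α₀+β₀+n)]·(k/n) + [(α₀+β₀)/(α₀+β₀+n)]·α₀/(α₀+β₀), so only n and the prior enter the weight.
The weight on the data is w = n/(α₀+β₀+n) = 48/(6.4+8.5+48) = 48/62.9 = 0.7631.

0.7631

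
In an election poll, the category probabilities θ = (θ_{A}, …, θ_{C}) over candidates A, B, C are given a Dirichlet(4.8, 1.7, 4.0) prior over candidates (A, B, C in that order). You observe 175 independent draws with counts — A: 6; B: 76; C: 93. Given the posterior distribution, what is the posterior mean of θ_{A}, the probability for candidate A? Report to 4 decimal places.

The Dirichlet prior is conjugate to the Multinomial likelihood: each posterior αⱼ = prior αⱼ + observed count nⱼ.
Posterior concentration: (10.8, 77.7, 97.0), total = 185.5.
E[θ_{A}|data] = α_{A}/Σα = 10.8/185.5 = 0.0582.

0.0582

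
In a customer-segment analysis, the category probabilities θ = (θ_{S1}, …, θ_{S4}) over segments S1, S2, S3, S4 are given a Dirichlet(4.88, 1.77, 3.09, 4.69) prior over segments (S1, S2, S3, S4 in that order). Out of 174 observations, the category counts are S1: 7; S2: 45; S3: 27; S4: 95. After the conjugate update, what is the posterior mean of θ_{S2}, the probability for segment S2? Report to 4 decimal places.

The Dirichlet prior is conjugate to the Multinomial likelihood: each posterior αⱼ = prior αⱼ + observed count nⱼ.
Posterior concentration: (11.88, 46.77, 30.09, 99.69), total = 188.43.
E[θ_{S2}|data] = α_{S2}/Σα = 46.77/188.43 = 0.2482.

0.2482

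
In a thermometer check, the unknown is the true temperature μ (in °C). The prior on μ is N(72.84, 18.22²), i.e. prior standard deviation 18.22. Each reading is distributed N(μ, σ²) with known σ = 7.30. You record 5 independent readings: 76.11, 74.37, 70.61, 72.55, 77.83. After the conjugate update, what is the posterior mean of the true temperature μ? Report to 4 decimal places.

For Normal data with known variance σ², a Normal(μ₀, σ₀²) prior on μ is conjugate. Posterior precision = 1/σ₀² + n/σ²; posterior mean is the precision-weighted average of μ₀ and x̄.
Σxᵢ = 76.11 + 74.37 + 70.61 + 72.55 + 77.83 = 371.47, so n·x̄ = 371.47.
σ₀² = 18.22² = 331.9684, σ² = 7.30² = 53.29; σ² + n·σ₀² = 53.29 + 5·331.9684 = 1713.132.
Posterior mean = (μ₀/σ₀² + n·x̄/σ²)/(1/σ₀² + n/σ²) = (σ²·μ₀ + σ₀²·n·x̄)/(σ² + n·σ₀²) = (53.29·72.84 + 331.9684·371.47)/1713.132 = 127197.945148/1713.132 = 74.2488.

74.2488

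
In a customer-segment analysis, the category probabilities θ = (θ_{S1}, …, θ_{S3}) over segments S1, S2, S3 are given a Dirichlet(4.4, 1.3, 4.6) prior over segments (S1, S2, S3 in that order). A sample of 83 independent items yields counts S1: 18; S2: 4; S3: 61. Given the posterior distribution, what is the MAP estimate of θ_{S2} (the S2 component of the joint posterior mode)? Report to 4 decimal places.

The Dirichlet prior is conjugate to the Multinomial likelihood: each posterior αⱼ = prior αⱼ + observed count nⱼ.
Posterior concentration: (22.4, 5.3, 65.6), total = 93.3.
Joint mode component: (α_{S2}−1)/(Σα−K) = 4.3/90.3 = 0.0476.

0.0476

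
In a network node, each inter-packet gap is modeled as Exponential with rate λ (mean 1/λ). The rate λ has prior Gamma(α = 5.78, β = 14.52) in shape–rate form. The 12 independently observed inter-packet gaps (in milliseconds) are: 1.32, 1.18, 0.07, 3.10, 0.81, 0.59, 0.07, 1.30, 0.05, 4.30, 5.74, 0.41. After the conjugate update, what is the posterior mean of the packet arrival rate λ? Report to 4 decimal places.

0.5314

With a Gamma(shape α, rate β) prior on the exponential rate λ, the posterior after n observations with total T = Σxᵢ is Gamma(α+n, β+T).
Sum of observations T = 18.94 milliseconds; n = 12.
Posterior: Gamma(5.78+12, 14.52+18.94) = Gamma(17.78, 33.46).
Posterior mean of λ = α/β = 17.78/33.46 = 0.5314.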